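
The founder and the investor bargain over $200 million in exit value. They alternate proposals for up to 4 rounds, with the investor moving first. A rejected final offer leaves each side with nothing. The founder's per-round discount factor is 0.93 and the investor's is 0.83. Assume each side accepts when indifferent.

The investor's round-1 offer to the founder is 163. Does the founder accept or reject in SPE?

Round 4 (the founder proposes): the investor will accept anything ≥ 0, so the founder offers 0 and keeps 200.
Round 3 (the investor proposes): the founder can get 200 next round, worth 0.93 × 200 = 186 now. The investor offers 186 and keeps 200 − 186 = 14.
Round 2 (the founder proposes): the investor can get 14 next round, worth 0.83 × 14 = 11.62 now. The founder offers 11.62 and keeps 200 − 11.62 = 188.38.
So by rejecting in round 1, the founder gets 188.38 next round, worth 0.93 × 188.38 = 175.1934 now.
Offer 163 < 175.1934, so the founder rejects.

Reject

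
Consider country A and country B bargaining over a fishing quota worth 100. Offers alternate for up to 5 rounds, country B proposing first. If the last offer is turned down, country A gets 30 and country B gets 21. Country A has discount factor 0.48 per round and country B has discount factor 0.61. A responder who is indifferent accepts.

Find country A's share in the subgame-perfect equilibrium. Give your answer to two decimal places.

26.77

Round 5 (country B proposes): country A gets 30 if talks fail, so country B offers 30 and keeps 70.
Round 4 (country A proposes): country B can get 70 next round, worth 0.61 × 70 = 42.7 now, so country A offers 42.7, keeping 57.3.
Round 3 (country B proposes): country A can get 57.3 next round, worth 0.48 × 57.3 = 27.504 now. Country B offers 27.504 and keeps 100 − 27.504 = 72.496.
Round 2 (country A proposes): country B can get 72.496 next round, worth 0.61 × 72.496 = 44.22256 now, so country A offers 44.22256, keeping 55.77744.
Round 1 (country B proposes): country A can get 55.77744 next round, worth 0.48 × 55.77744 = 26.7731712 now. Country B offers 26.7731712 and keeps 100 − 26.7731712 = 73.2268288.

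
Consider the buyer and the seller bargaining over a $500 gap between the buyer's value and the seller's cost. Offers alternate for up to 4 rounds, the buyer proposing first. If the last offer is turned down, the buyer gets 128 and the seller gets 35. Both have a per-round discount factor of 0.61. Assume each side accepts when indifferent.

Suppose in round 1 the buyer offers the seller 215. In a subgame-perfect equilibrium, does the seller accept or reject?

Accept

Round 4 (the seller proposes): the buyer gets 128 if talks fail, so the seller offers 128 and keeps 372.
Round 3 (the buyer proposes): the seller can get 372 next round, worth 0.61 × 372 = 226.92 now; the buyer offers that and keeps 273.08.
Round 2 (the seller proposes): the buyer can get 273.08 next round, worth 0.61 × 273.08 = 166.5788 now. The seller offers 166.5788 and keeps 500 − 166.5788 = 333.4212.
So by rejecting in round 1, the seller gets 333.4212 next round, worth 0.61 × 333.4212 = 203.386932 now.
Offer 215 ≥ 203.386932, so the seller accepts.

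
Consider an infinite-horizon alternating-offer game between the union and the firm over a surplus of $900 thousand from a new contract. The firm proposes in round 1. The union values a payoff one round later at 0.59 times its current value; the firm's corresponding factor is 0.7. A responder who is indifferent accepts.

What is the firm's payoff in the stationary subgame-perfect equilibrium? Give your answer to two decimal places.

Let x be the firm's share when the firm proposes and y be the union's share when the union proposes.
The union accepts iff offered ≥ 0.59·y, so x = 900 − 0.59y. Symmetrically y = 900 − 0.7x.
Substituting: x = 900 − 0.59(900 − 0.7x), giving x(1 − 0.7·0.59) = 900(1 − 0.59).
So x = 900 × 0.41 / 0.587 ≈ 628.6201, and the union receives 900 − x ≈ 271.3799.

628.62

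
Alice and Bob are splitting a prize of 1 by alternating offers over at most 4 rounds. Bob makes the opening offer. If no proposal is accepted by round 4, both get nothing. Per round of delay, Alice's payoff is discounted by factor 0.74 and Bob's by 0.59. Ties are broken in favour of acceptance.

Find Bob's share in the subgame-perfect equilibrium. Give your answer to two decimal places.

Round 4 (Alice proposes): rejection yields 0 for Bob; Alice offers 0 and keeps 1.
Round 3 (Bob proposes): Alice can get 1 next round, worth 0.74 × 1 = 0.74 now, so Bob offers 0.74, keeping 0.26.
Round 2 (Alice proposes): Bob can get 0.26 next round, worth 0.59 × 0.26 = 0.1534 now, so Alice offers 0.1534, keeping 0.8466.
Round 1 (Bob proposes): Alice can get 0.8466 next round, worth 0.74 × 0.8466 = 0.626484 now, so Bob offers 0.626484, keeping 0.373516.

0.37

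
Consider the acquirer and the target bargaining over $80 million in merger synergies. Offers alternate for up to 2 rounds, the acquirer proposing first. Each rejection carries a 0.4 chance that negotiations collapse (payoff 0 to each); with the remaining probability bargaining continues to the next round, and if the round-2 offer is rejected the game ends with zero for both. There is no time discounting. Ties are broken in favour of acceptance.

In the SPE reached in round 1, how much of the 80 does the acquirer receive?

32

Round 2 (the target proposes): the acquirer will accept anything ≥ 0, so the target offers 0 and keeps 80.
Round 1 (the acquirer proposes): rejecting gives the target an expected 0.6 × 80 = 48, so the acquirer offers 48, keeping 32.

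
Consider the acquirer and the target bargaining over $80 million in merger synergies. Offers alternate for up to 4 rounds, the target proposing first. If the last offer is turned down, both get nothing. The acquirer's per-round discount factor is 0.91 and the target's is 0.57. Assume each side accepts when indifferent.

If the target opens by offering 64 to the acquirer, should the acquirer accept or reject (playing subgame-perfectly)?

Round 4 (the acquirer proposes): the target will accept anything ≥ 0, so the acquirer offers 0 and keeps 80.
Round 3 (the target proposes): the acquirer can get 80 next round, worth 0.91 × 80 = 72.8 now; the target offers that and keeps 7.2.
Round 2 (the acquirer proposes): the target can get 7.2 next round, worth 0.57 × 7.2 = 4.104 now; the acquirer offers that and keeps 75.896.
So by rejecting in round 1, the acquirer gets 75.896 next round, worth 0.91 × 75.896 = 69.06536 now.
Offer 64 < 69.06536, so the acquirer rejects.

Reject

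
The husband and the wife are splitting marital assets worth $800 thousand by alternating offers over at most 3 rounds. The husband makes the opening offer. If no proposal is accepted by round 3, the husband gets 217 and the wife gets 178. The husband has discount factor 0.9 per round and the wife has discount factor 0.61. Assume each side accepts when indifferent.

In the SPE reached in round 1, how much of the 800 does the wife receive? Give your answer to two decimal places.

Round 3 (the husband proposes): the wife gets 178 if talks fail, so the husband offers 178 and keeps 622.
Round 2 (the wife proposes): the husband can get 622 next round, worth 0.9 × 622 = 559.8 now; the wife offers that and keeps 240.2.
Round 1 (the husband proposes): the wife can get 240.2 next round, worth 0.61 × 240.2 = 146.522 now; the husband offers that and keeps 653.478.

146.52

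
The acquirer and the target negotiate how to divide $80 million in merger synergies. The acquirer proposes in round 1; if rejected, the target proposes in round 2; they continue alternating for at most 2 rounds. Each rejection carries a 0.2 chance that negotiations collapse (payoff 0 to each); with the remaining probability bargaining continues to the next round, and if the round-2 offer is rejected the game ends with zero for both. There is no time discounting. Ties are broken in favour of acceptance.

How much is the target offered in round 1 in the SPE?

By backward induction:
Round 2 (the target proposes): rejection yields 0 for the acquirer; the target offers 0 and keeps 80.
Round 1 (the acquirer proposes): rejecting gives the target an expected 0.8 × 80 = 64. The acquirer offers 64 and keeps 80 − 64 = 16.

64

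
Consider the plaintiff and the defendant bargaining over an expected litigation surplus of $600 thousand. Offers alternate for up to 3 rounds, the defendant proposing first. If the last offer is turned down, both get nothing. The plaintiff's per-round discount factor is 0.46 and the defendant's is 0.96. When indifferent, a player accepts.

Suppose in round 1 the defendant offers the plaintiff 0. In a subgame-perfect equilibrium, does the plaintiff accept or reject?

Reject

Work out the plaintiff's continuation value if the offer is rejected.
Round 3 (the defendant proposes): rejection yields 0 for the plaintiff; the defendant offers 0 and keeps 600.
Round 2 (the plaintiff proposes): the defendant can get 600 next round, worth 0.96 × 600 = 576 now; the plaintiff offers that and keeps 24.
So by rejecting in round 1, the plaintiff gets 24 next round, worth 0.46 × 24 = 11.04 now.
Offer 0 < 11.04, so the plaintiff rejects.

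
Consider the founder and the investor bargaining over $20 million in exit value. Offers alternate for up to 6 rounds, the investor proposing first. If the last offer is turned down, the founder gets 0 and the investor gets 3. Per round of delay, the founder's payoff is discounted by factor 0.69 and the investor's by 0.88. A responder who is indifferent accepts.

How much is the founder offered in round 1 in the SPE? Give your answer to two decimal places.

Round 6 (the founder proposes): the investor gets 3 if talks fail, so the founder offers 3 and keeps 17.
Round 5 (the investor proposes): the founder can get 17 next round, worth 0.69 × 17 = 11.73 now, so the investor offers 11.73, keeping 8.27.
Round 4 (the founder proposes): the investor can get 8.27 next round, worth 0.88 × 8.27 = 7.2776 now. The founder offers 7.2776 and keeps 20 − 7.2776 = 12.7224.
Round 3 (the investor proposes): the founder can get 12.7224 next round, worth 0.69 × 12.7224 = 8.778456 now; the investor offers that and keeps 11.221544.
Round 2 (the founder proposes): the investor can get 11.221544 next round, worth 0.88 × 11.221544 = 9.87495872 now, so the founder offers 9.87495872, keeping 10.12504128.
Round 1 (the investor proposes): the founder can get 10.12504128 next round, worth 0.69 × 10.12504128 = 6.9862784832 now; the investor offers that and keeps 13.0137215168.

6.99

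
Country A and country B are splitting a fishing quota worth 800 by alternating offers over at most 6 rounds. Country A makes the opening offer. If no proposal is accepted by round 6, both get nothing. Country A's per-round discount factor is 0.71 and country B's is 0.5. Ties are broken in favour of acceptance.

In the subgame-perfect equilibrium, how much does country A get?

Round 6 (country B proposes): rejection yields 0 for country A; country B offers 0 and keeps 800.
Round 5 (country A proposes): country B can get 800 next round, worth 0.5 × 800 = 400 now, so country A offers 400, keeping 400.
Round 4 (country B proposes): country A can get 400 next round, worth 0.71 × 400 = 284 now; country B offers that and keeps 516.
Round 3 (country A proposes): country B can get 516 next round, worth 0.5 × 516 = 258 now; country A offers that and keeps 542.
Round 2 (country B proposes): country A can get 542 next round, worth 0.71 × 542 = 384.82 now. Country B offers 384.82 and keeps 800 − 384.82 = 415.18.
Round 1 (country A proposes): country B can get 415.18 next round, worth 0.5 × 415.18 = 207.59 now; country A offers that and keeps 592.41.

592.41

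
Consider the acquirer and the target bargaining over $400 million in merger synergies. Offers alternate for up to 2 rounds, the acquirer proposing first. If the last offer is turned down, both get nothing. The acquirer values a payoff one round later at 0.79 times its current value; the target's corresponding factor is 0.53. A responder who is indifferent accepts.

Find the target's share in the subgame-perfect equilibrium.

212

By backward induction:
Round 2 (the target proposes): rejection yields 0 for the acquirer; the target offers 0 and keeps 400.
Round 1 (the acquirer proposes): the target can get 400 next round, worth 0.53 × 400 = 212 now; the acquirer offers that and keeps 188.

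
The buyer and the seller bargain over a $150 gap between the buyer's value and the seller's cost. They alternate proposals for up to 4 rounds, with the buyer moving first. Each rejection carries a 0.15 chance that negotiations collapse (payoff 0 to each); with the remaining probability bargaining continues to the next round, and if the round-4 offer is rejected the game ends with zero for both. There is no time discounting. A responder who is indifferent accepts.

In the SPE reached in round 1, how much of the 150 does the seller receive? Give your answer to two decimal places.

By backward induction:
Round 4 (the seller proposes): the buyer will accept anything ≥ 0, so the seller offers 0 and keeps 150.
Round 3 (the buyer proposes): rejecting gives the seller an expected 0.85 × 150 = 127.5, so the buyer offers 127.5, keeping 22.5.
Round 2 (the seller proposes): rejecting gives the buyer an expected 0.85 × 22.5 = 19.125, so the seller offers 19.125, keeping 130.875.
Round 1 (the buyer proposes): rejecting gives the seller an expected 0.85 × 130.875 = 111.24375, so the buyer offers 111.24375, keeping 38.75625.

111.24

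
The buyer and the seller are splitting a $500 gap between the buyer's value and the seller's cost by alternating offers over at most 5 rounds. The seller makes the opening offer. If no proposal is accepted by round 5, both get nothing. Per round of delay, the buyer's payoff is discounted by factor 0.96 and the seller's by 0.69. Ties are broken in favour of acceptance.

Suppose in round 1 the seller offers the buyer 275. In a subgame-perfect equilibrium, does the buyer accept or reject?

Accept

Round 5 (the seller proposes): the buyer will accept anything ≥ 0, so the seller offers 0 and keeps 500.
Round 4 (the buyer proposes): the seller can get 500 next round, worth 0.69 × 500 = 345 now; the buyer offers that and keeps 155.
Round 3 (the seller proposes): the buyer can get 155 next round, worth 0.96 × 155 = 148.8 now; the seller offers that and keeps 351.2.
Round 2 (the buyer proposes): the seller can get 351.2 next round, worth 0.69 × 351.2 = 242.328 now; the buyer offers that and keeps 257.672.
So by rejecting in round 1, the buyer gets 257.672 next round, worth 0.96 × 257.672 = 247.36512 now.
Offer 275 ≥ 247.36512, so the buyer accepts.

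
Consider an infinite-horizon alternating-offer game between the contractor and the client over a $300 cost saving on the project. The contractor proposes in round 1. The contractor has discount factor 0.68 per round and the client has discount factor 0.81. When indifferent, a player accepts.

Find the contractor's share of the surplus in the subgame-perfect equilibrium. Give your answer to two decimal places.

126.89

In a stationary SPE each proposer offers the other exactly their discounted continuation value.
If the contractor keeps x when proposing and the client keeps y when proposing, then x = 300 − 0.81y and y = 300 − 0.68x.
Solving: x = 300(1 − 0.81) / (1 − 0.68·0.81) = 57 / 0.4492 ≈ 126.8923.
The client gets 300 − 126.8923 ≈ 173.1077.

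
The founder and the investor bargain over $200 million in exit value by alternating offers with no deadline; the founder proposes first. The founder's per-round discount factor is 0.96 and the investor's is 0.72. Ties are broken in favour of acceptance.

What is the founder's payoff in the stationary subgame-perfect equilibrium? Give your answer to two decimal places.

181.35

Let x be the founder's share when the founder proposes and y be the investor's share when the investor proposes.
The investor accepts iff offered ≥ 0.72·y, so x = 200 − 0.72y. Symmetrically y = 200 − 0.96x.
Substituting: x = 200 − 0.72(200 − 0.96x), giving x(1 − 0.96·0.72) = 200(1 − 0.72).
So x = 200 × 0.28 / 0.3088 ≈ 181.3472, and the investor receives 200 − x ≈ 18.6528.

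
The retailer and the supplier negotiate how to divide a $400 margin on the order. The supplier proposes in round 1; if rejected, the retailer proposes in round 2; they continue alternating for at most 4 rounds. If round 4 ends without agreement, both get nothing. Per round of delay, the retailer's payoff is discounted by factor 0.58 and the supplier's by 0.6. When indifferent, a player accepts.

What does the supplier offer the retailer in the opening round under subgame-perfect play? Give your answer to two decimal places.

Work backward from the last round.
Round 4 (the retailer proposes): the supplier will accept anything ≥ 0, so the retailer offers 0 and keeps 400.
Round 3 (the supplier proposes): the retailer can get 400 next round, worth 0.58 × 400 = 232 now; the supplier offers that and keeps 168.
Round 2 (the retailer proposes): the supplier can get 168 next round, worth 0.6 × 168 = 100.8 now; the retailer offers that and keeps 299.2.
Round 1 (the supplier proposes): the retailer can get 299.2 next round, worth 0.58 × 299.2 = 173.536 now, so the supplier offers 173.536, keeping 226.464.

173.54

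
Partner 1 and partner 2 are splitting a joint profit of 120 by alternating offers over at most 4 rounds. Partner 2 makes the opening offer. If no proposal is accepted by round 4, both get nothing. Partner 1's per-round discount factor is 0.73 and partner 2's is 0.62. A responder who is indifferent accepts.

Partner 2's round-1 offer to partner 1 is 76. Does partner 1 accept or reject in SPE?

Round 4 (partner 1 proposes): partner 2 will accept anything ≥ 0, so partner 1 offers 0 and keeps 120.
Round 3 (partner 2 proposes): partner 1 can get 120 next round, worth 0.73 × 120 = 87.6 now. Partner 2 offers 87.6 and keeps 120 − 87.6 = 32.4.
Round 2 (partner 1 proposes): partner 2 can get 32.4 next round, worth 0.62 × 32.4 = 20.088 now; partner 1 offers that and keeps 99.912.
So by rejecting in round 1, partner 1 gets 99.912 next round, worth 0.73 × 99.912 = 72.93576 now.
Offer 76 ≥ 72.93576, so partner 1 accepts.

Accept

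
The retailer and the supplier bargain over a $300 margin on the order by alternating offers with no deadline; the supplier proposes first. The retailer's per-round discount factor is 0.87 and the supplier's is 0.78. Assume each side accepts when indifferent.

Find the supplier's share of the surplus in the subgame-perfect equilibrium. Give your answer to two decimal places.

121.34

Let x be the supplier's share when the supplier proposes and y be the retailer's share when the retailer proposes.
The retailer accepts iff offered ≥ 0.87·y, so x = 300 − 0.87y. Symmetrically y = 300 − 0.78x.
Substituting: x = 300 − 0.87(300 − 0.78x), giving x(1 − 0.78·0.87) = 300(1 − 0.87).
So x = 300 × 0.13 / 0.3214 ≈ 121.3441, and the retailer receives 300 − x ≈ 178.6559.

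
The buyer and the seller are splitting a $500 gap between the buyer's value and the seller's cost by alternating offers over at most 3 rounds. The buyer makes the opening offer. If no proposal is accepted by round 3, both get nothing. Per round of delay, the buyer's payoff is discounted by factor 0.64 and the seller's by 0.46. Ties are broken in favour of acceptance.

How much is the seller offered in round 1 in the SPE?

Round 3 (the buyer proposes): rejection yields 0 for the seller; the buyer offers 0 and keeps 500.
Round 2 (the seller proposes): the buyer can get 500 next round, worth 0.64 × 500 = 320 now, so the seller offers 320, keeping 180.
Round 1 (the buyer proposes): the seller can get 180 next round, worth 0.46 × 180 = 82.8 now, so the buyer offers 82.8, keeping 417.2.

82.8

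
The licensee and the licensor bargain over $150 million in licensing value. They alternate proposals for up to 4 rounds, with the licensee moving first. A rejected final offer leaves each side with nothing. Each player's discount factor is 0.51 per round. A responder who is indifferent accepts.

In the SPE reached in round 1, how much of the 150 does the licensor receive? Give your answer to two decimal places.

By backward induction:
Round 4 (the licensor proposes): the licensee will accept anything ≥ 0, so the licensor offers 0 and keeps 150.
Round 3 (the licensee proposes): the licensor can get 150 next round, worth 0.51 × 150 = 76.5 now; the licensee offers that and keeps 73.5.
Round 2 (the licensor proposes): the licensee can get 73.5 next round, worth 0.51 × 73.5 = 37.485 now; the licensor offers that and keeps 112.515.
Round 1 (the licensee proposes): the licensor can get 112.515 next round, worth 0.51 × 112.515 = 57.38265 now, so the licensee offers 57.38265, keeping 92.61735.

57.38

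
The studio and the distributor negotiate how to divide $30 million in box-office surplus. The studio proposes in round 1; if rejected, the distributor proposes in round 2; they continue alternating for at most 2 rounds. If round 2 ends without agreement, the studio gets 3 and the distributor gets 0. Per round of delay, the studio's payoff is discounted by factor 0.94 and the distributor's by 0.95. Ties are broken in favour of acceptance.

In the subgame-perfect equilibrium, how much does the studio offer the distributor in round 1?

Solve by backward induction from round 2.
Round 2 (the distributor proposes): the studio gets 3 if talks fail, so the distributor offers 3 and keeps 27.
Round 1 (the studio proposes): the distributor can get 27 next round, worth 0.95 × 27 = 25.65 now, so the studio offers 25.65, keeping 4.35.

25.65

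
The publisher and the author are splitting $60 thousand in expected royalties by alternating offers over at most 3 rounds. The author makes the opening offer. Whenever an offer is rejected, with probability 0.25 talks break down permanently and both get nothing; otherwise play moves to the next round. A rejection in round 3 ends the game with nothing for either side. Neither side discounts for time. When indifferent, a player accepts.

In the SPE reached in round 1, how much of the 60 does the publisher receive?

11.25

By backward induction:
Round 3 (the author proposes): the publisher will accept anything ≥ 0, so the author offers 0 and keeps 60.
Round 2 (the publisher proposes): rejecting gives the author an expected 0.75 × 60 = 45, so the publisher offers 45, keeping 15.
Round 1 (the author proposes): rejecting gives the publisher an expected 0.75 × 15 = 11.25, so the author offers 11.25, keeping 48.75.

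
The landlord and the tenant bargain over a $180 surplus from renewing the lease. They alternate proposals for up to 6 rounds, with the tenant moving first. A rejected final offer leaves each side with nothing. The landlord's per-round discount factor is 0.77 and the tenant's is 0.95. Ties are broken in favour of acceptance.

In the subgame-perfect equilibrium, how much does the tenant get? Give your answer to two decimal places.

93.84

Round 6 (the landlord proposes): the tenant will accept anything ≥ 0, so the landlord offers 0 and keeps 180.
Round 5 (the tenant proposes): the landlord can get 180 next round, worth 0.77 × 180 = 138.6 now, so the tenant offers 138.6, keeping 41.4.
Round 4 (the landlord proposes): the tenant can get 41.4 next round, worth 0.95 × 41.4 = 39.33 now. The landlord offers 39.33 and keeps 180 − 39.33 = 140.67.
Round 3 (the tenant proposes): the landlord can get 140.67 next round, worth 0.77 × 140.67 = 108.3159 now. The tenant offers 108.3159 and keeps 180 − 108.3159 = 71.6841.
Round 2 (the landlord proposes): the tenant can get 71.6841 next round, worth 0.95 × 71.6841 = 68.099895 now, so the landlord offers 68.099895, keeping 111.900105.
Round 1 (the tenant proposes): the landlord can get 111.900105 next round, worth 0.77 × 111.900105 = 86.16308085 now; the tenant offers that and keeps 93.83691915.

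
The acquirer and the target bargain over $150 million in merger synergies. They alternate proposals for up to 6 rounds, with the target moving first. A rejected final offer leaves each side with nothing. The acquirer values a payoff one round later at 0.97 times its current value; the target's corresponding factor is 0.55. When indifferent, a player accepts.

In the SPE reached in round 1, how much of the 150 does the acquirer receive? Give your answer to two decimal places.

141.82

Round 6 (the acquirer proposes): rejection yields 0 for the target; the acquirer offers 0 and keeps 150.
Round 5 (the target proposes): the acquirer can get 150 next round, worth 0.97 × 150 = 145.5 now. The target offers 145.5 and keeps 150 − 145.5 = 4.5.
Round 4 (the acquirer proposes): the target can get 4.5 next round, worth 0.55 × 4.5 = 2.475 now, so the acquirer offers 2.475, keeping 147.525.
Round 3 (the target proposes): the acquirer can get 147.525 next round, worth 0.97 × 147.525 = 143.09925 now, so the target offers 143.09925, keeping 6.90075.
Round 2 (the acquirer proposes): the target can get 6.90075 next round, worth 0.55 × 6.90075 = 3.7954125 now, so the acquirer offers 3.7954125, keeping 146.2045875.
Round 1 (the target proposes): the acquirer can get 146.2045875 next round, worth 0.97 × 146.2045875 = 141.818449875 now, so the target offers 141.818449875, keeping 8.181550125.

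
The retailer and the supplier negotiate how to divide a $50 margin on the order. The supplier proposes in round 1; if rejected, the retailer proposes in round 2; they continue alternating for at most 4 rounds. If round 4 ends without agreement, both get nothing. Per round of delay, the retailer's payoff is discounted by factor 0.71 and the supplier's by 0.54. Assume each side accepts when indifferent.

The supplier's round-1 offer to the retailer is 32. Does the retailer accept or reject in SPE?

Round 4 (the retailer proposes): the supplier will accept anything ≥ 0, so the retailer offers 0 and keeps 50.
Round 3 (the supplier proposes): the retailer can get 50 next round, worth 0.71 × 50 = 35.5 now. The supplier offers 35.5 and keeps 50 − 35.5 = 14.5.
Round 2 (the retailer proposes): the supplier can get 14.5 next round, worth 0.54 × 14.5 = 7.83 now, so the retailer offers 7.83, keeping 42.17.
So by rejecting in round 1, the retailer gets 42.17 next round, worth 0.71 × 42.17 = 29.9407 now.
Offer 32 ≥ 29.9407, so the retailer accepts.

Accept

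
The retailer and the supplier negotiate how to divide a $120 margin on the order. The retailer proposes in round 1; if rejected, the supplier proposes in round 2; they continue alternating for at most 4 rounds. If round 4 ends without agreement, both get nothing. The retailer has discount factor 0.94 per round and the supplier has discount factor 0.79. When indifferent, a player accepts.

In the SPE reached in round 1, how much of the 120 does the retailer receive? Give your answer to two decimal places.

43.91

Round 4 (the supplier proposes): the retailer will accept anything ≥ 0, so the supplier offers 0 and keeps 120.
Round 3 (the retailer proposes): the supplier can get 120 next round, worth 0.79 × 120 = 94.8 now. The retailer offers 94.8 and keeps 120 − 94.8 = 25.2.
Round 2 (the supplier proposes): the retailer can get 25.2 next round, worth 0.94 × 25.2 = 23.688 now. The supplier offers 23.688 and keeps 120 − 23.688 = 96.312.
Round 1 (the retailer proposes): the supplier can get 96.312 next round, worth 0.79 × 96.312 = 76.08648 now, so the retailer offers 76.08648, keeping 43.91352.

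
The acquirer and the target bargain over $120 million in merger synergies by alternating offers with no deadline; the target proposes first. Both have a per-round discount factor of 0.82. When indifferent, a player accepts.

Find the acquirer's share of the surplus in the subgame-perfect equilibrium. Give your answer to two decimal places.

When the target proposes, the acquirer accepts any offer worth at least 0.82 times what the acquirer would get by proposing next round; and vice versa.
This gives x = 120 − 0.82y and y = 120 − 0.82x, where x and y are each side's share when it proposes.
Hence (1 − 0.82·0.82)x = 120(1 − 0.82), i.e. 0.3276·x = 21.6.
x ≈ 65.9341; the acquirer's share is 120 − x ≈ 54.0659.

54.07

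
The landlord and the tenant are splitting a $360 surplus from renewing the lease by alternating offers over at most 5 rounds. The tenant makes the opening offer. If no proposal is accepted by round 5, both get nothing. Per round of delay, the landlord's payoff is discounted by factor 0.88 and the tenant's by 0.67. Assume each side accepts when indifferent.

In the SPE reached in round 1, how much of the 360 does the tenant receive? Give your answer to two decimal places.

Round 5 (the tenant proposes): rejection yields 0 for the landlord; the tenant offers 0 and keeps 360.
Round 4 (the landlord proposes): the tenant can get 360 next round, worth 0.67 × 360 = 241.2 now. The landlord offers 241.2 and keeps 360 − 241.2 = 118.8.
Round 3 (the tenant proposes): the landlord can get 118.8 next round, worth 0.88 × 118.8 = 104.544 now. The tenant offers 104.544 and keeps 360 − 104.544 = 255.456.
Round 2 (the landlord proposes): the tenant can get 255.456 next round, worth 0.67 × 255.456 = 171.15552 now, so the landlord offers 171.15552, keeping 188.84448.
Round 1 (the tenant proposes): the landlord can get 188.84448 next round, worth 0.88 × 188.84448 = 166.1831424 now; the tenant offers that and keeps 193.8168576.

193.82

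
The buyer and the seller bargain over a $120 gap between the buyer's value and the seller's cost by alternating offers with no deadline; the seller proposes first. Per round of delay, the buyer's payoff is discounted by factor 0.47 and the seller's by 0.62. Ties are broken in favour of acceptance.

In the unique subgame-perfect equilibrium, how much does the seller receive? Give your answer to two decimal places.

Let x be the seller's share when the seller proposes and y be the buyer's share when the buyer proposes.
The buyer accepts iff offered ≥ 0.47·y, so x = 120 − 0.47y. Symmetrically y = 120 − 0.62x.
Substituting: x = 120 − 0.47(120 − 0.62x), giving x(1 − 0.62·0.47) = 120(1 − 0.47).
So x = 120 × 0.53 / 0.7086 ≈ 89.7544, and the buyer receives 120 − x ≈ 30.2456.

89.75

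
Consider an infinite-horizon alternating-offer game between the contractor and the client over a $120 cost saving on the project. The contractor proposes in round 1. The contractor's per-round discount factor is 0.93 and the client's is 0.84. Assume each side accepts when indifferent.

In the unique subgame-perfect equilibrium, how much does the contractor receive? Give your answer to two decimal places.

87.75

Let x be the contractor's share when the contractor proposes and y be the client's share when the client proposes.
The client accepts iff offered ≥ 0.84·y, so x = 120 − 0.84y. Symmetrically y = 120 − 0.93x.
Substituting: x = 120 − 0.84(120 − 0.93x), giving x(1 − 0.93·0.84) = 120(1 − 0.84).
So x = 120 × 0.16 / 0.2188 ≈ 87.7514, and the client receives 120 − x ≈ 32.2486.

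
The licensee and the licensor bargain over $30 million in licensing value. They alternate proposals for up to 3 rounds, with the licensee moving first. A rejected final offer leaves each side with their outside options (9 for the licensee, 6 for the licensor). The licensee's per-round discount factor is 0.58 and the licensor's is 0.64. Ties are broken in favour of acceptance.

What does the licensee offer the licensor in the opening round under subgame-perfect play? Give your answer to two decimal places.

Round 3 (the licensee proposes): the licensor gets 6 if talks fail, so the licensee offers 6 and keeps 24.
Round 2 (the licensor proposes): the licensee can get 24 next round, worth 0.58 × 24 = 13.92 now; the licensor offers that and keeps 16.08.
Round 1 (the licensee proposes): the licensor can get 16.08 next round, worth 0.64 × 16.08 = 10.2912 now, so the licensee offers 10.2912, keeping 19.7088.

10.29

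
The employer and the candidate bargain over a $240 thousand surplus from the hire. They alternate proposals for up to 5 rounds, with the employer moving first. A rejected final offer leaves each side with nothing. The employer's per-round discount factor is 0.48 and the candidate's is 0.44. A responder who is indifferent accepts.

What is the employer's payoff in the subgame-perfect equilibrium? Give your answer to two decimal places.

Round 5 (the employer proposes): the candidate will accept anything ≥ 0, so the employer offers 0 and keeps 240.
Round 4 (the candidate proposes): the employer can get 240 next round, worth 0.48 × 240 = 115.2 now, so the candidate offers 115.2, keeping 124.8.
Round 3 (the employer proposes): the candidate can get 124.8 next round, worth 0.44 × 124.8 = 54.912 now; the employer offers that and keeps 185.088.
Round 2 (the candidate proposes): the employer can get 185.088 next round, worth 0.48 × 185.088 = 88.84224 now; the candidate offers that and keeps 151.15776.
Round 1 (the employer proposes): the candidate can get 151.15776 next round, worth 0.44 × 151.15776 = 66.5094144 now; the employer offers that and keeps 173.4905856.

173.49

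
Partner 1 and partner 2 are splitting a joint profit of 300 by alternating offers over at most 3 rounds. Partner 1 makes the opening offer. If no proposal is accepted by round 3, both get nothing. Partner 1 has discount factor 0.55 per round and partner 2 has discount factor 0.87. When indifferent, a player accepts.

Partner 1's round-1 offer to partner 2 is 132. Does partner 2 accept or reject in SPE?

Accept

Round 3 (partner 1 proposes): rejection yields 0 for partner 2; partner 1 offers 0 and keeps 300.
Round 2 (partner 2 proposes): partner 1 can get 300 next round, worth 0.55 × 300 = 165 now. Partner 2 offers 165 and keeps 300 − 165 = 135.
So by rejecting in round 1, partner 2 gets 135 next round, worth 0.87 × 135 = 117.45 now.
Offer 132 ≥ 117.45, so partner 2 accepts.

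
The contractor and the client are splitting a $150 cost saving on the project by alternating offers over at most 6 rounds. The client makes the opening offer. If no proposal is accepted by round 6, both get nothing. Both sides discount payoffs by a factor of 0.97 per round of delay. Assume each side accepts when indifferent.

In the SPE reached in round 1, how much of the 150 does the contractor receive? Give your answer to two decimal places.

Round 6 (the contractor proposes): the client will accept anything ≥ 0, so the contractor offers 0 and keeps 150.
Round 5 (the client proposes): the contractor can get 150 next round, worth 0.97 × 150 = 145.5 now. The client offers 145.5 and keeps 150 − 145.5 = 4.5.
Round 4 (the contractor proposes): the client can get 4.5 next round, worth 0.97 × 4.5 = 4.365 now; the contractor offers that and keeps 145.635.
Round 3 (the client proposes): the contractor can get 145.635 next round, worth 0.97 × 145.635 = 141.26595 now; the client offers that and keeps 8.73405.
Round 2 (the contractor proposes): the client can get 8.73405 next round, worth 0.97 × 8.73405 = 8.4720285 now; the contractor offers that and keeps 141.5279715.
Round 1 (the client proposes): the contractor can get 141.5279715 next round, worth 0.97 × 141.5279715 = 137.282132355 now. The client offers 137.282132355 and keeps 150 − 137.282132355 = 12.717867645.

137.28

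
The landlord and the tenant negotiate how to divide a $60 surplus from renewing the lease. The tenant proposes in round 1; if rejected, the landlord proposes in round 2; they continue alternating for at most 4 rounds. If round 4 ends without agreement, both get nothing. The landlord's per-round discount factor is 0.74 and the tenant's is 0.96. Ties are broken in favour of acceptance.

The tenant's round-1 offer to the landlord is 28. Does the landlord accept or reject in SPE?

Work out the landlord's continuation value if the offer is rejected.
Round 4 (the landlord proposes): the tenant will accept anything ≥ 0, so the landlord offers 0 and keeps 60.
Round 3 (the tenant proposes): the landlord can get 60 next round, worth 0.74 × 60 = 44.4 now. The tenant offers 44.4 and keeps 60 − 44.4 = 15.6.
Round 2 (the landlord proposes): the tenant can get 15.6 next round, worth 0.96 × 15.6 = 14.976 now. The landlord offers 14.976 and keeps 60 − 14.976 = 45.024.
So by rejecting in round 1, the landlord gets 45.024 next round, worth 0.74 × 45.024 = 33.31776 now.
Offer 28 < 33.31776, so the landlord rejects.

Reject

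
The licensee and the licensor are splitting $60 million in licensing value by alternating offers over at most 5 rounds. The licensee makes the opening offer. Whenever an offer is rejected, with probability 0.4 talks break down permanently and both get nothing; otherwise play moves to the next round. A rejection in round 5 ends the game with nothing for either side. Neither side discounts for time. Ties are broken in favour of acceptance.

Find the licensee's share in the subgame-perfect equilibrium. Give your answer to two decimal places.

Round 5 (the licensee proposes): rejection yields 0 for the licensor; the licensee offers 0 and keeps 60.
Round 4 (the licensor proposes): rejecting gives the licensee an expected 0.6 × 60 = 36. The licensor offers 36 and keeps 60 − 36 = 24.
Round 3 (the licensee proposes): rejecting gives the licensor an expected 0.6 × 24 = 14.4. The licensee offers 14.4 and keeps 60 − 14.4 = 45.6.
Round 2 (the licensor proposes): rejecting gives the licensee an expected 0.6 × 45.6 = 27.36. The licensor offers 27.36 and keeps 60 − 27.36 = 32.64.
Round 1 (the licensee proposes): rejecting gives the licensor an expected 0.6 × 32.64 = 19.584. The licensee offers 19.584 and keeps 60 − 19.584 = 40.416.

40.42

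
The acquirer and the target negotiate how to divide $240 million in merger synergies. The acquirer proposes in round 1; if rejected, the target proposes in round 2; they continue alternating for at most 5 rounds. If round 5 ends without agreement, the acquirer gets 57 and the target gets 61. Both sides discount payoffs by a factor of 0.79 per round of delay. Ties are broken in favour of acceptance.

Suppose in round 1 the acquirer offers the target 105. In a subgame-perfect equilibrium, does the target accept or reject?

Work out the target's continuation value if the offer is rejected.
Round 5 (the acquirer proposes): the target gets 61 if talks fail, so the acquirer offers 61 and keeps 179.
Round 4 (the target proposes): the acquirer can get 179 next round, worth 0.79 × 179 = 141.41 now, so the target offers 141.41, keeping 98.59.
Round 3 (the acquirer proposes): the target can get 98.59 next round, worth 0.79 × 98.59 = 77.8861 now, so the acquirer offers 77.8861, keeping 162.1139.
Round 2 (the target proposes): the acquirer can get 162.1139 next round, worth 0.79 × 162.1139 = 128.069981 now; the target offers that and keeps 111.930019.
So by rejecting in round 1, the target gets 111.930019 next round, worth 0.79 × 111.930019 = 88.42471501 now.
Offer 105 ≥ 88.42471501, so the target accepts.

Accept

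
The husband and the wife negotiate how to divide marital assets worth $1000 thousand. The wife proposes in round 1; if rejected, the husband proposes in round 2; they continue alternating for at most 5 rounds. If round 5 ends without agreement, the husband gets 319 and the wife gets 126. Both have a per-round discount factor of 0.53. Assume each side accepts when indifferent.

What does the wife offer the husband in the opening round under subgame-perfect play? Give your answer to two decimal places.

Work backward from the last round.
Round 5 (the wife proposes): the husband gets 319 if talks fail, so the wife offers 319 and keeps 681.
Round 4 (the husband proposes): the wife can get 681 next round, worth 0.53 × 681 = 360.93 now, so the husband offers 360.93, keeping 639.07.
Round 3 (the wife proposes): the husband can get 639.07 next round, worth 0.53 × 639.07 = 338.7071 now. The wife offers 338.7071 and keeps 1000 − 338.7071 = 661.2929.
Round 2 (the husband proposes): the wife can get 661.2929 next round, worth 0.53 × 661.2929 = 350.485237 now; the husband offers that and keeps 649.514763.
Round 1 (the wife proposes): the husband can get 649.514763 next round, worth 0.53 × 649.514763 = 344.24282439 now, so the wife offers 344.24282439, keeping 655.75717561.

344.24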